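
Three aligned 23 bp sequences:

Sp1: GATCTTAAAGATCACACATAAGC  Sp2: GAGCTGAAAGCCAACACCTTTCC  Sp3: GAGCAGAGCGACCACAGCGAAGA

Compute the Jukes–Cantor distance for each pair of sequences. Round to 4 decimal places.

Sp1–Sp2: 9/23 sites differ → p ≈ 0.391304, d = −0.75 ln(1 − 0.521739) = 0.553199 ≈ 0.5532.
Sp1–Sp3: 10/23 sites differ → p ≈ 0.434783, d = −0.75 ln(1 − 0.579711) = 0.650110 ≈ 0.6501.
Sp2–Sp3: 11/23 sites differ → p ≈ 0.478261, d = −0.75 ln(1 − 0.637681) = 0.761423 ≈ 0.7614.

d(Sp1,Sp2) = 0.5532, d(Sp1,Sp3) = 0.6501, d(Sp2,Sp3) = 0.7614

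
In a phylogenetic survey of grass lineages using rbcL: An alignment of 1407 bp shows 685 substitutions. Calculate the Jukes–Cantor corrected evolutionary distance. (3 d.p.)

p = 685/1407 ≈ 0.486851.
d = −(3/4) ln(1 − 4p/3) = −0.75 ln(1 − 0.649135) = −0.75 ln(0.350865)
  = −0.75 × (-1.047354) = 0.785516 substitutions/site.

0.786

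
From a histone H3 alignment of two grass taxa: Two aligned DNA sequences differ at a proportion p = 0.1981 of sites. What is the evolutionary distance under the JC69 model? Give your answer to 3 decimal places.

0.230

d = −(3/4) ln(1 − 4p/3) = −0.75 ln(1 − 0.264133) = −0.75 ln(0.735867)
  = −0.75 × (-0.306706) = 0.230030 substitutions/site.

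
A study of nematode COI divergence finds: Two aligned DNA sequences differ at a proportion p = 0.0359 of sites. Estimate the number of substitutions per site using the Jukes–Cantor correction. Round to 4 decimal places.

d = −(3/4) ln(1 − 4p/3) = −0.75 ln(1 − 0.047867) = −0.75 ln(0.952133)
  = −0.75 × (-0.049051) = 0.036788 substitutions/site.

0.0368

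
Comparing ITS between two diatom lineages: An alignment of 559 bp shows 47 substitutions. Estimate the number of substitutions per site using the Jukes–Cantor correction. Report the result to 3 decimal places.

0.089

p = 47/559 ≈ 0.084079.
d = −(3/4) ln(1 − 4p/3) = −0.75 ln(1 − 0.112105) = −0.75 ln(0.887895)
  = −0.75 × (-0.118902) = 0.089177 substitutions/site.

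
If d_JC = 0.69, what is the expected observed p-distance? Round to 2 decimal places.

p = (3/4)(1 − e^(−4d/3)) = 0.75 × (1 − e^(-0.92)) = 0.75 × (1 − 0.398519) = 0.451111.

0.45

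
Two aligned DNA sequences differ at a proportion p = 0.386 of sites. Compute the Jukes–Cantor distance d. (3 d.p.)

d = −(3/4) ln(1 − 4p/3) = −0.75 ln(1 − 0.514667) = −0.75 ln(0.485333)
  = −0.75 × (-0.722920) = 0.542190 substitutions/site.

0.542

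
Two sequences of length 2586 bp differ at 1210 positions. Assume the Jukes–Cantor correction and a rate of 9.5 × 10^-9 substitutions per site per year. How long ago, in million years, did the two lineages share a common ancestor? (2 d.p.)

38.60

p = 1210/2586 ≈ 0.467904.
d = −(3/4) ln(1 − 4p/3) = −0.75 ln(1 − 0.623872) = −0.75 ln(0.376128)
  = −0.75 × (-0.977826) = 0.733370 substitutions/site.
Under a molecular clock d = 2μt, so t = d/(2μ) = 0.733370 / (2 × 9.5 × 10^-9) = 38.60 million years.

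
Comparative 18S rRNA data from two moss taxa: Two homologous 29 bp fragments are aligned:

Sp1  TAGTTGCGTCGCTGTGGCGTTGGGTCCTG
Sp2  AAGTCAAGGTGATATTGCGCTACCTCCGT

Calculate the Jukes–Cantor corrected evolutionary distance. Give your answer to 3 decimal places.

The sequences differ at 15 of 29 sites, so p = 15/29 ≈ 0.517241.
d = −(3/4) ln(1 − 4p/3) = −0.75 ln(1 − 0.689655) = −0.75 ln(0.310345)
  = −0.75 × (-1.170071) = 0.877553 substitutions/site.

0.878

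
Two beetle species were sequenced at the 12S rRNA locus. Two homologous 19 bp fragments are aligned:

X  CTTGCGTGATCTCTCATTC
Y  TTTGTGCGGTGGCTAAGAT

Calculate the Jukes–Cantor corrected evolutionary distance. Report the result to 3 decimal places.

The sequences differ at 10 of 19 sites (1, 5, 7, 9, 11, 12, 15, 17, 18, 19), so p = 10/19 ≈ 0.526316.
d = −(3/4) ln(1 − 4p/3) = −0.75 ln(1 − 0.701755) = −0.75 ln(0.298245)
  = −0.75 × (-1.209840) = 0.907380 substitutions/site.

0.907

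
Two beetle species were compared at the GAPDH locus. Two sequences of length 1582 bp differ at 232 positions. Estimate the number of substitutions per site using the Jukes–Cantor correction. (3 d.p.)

p = 232/1582 ≈ 0.14665.
d = −(3/4) ln(1 − 4p/3) = −0.75 ln(1 − 0.195533) = −0.75 ln(0.804467)
  = −0.75 × (-0.217575) = 0.163181 substitutions/site.

0.163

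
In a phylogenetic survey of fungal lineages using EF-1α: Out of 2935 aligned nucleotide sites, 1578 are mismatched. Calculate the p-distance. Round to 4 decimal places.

p = 1578/2935 = 0.537649… ≈ 0.5376 (to 4 d.p.).

0.5376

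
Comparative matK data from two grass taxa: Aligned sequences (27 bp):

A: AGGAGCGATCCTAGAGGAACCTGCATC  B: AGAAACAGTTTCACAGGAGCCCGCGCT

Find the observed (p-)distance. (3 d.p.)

The sequences differ at 13 of 27 positions.
p = 13/27 = 0.481481… ≈ 0.481 (to 3 d.p.).

0.481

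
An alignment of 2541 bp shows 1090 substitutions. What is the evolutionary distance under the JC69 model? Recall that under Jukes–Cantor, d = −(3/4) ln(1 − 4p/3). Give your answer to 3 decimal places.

0.636

p = 1090/2541 ≈ 0.428965.
d = −(3/4) ln(1 − 4p/3) = −0.75 ln(1 − 0.571953) = −0.75 ln(0.428047)
  = −0.75 × (-0.848522) = 0.636392 substitutions/site.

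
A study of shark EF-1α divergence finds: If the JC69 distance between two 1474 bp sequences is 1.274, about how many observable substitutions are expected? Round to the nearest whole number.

Invert JC69: p = (3/4)(1 − e^(−4d/3)) = 0.75 × (1 − e^(-1.698667)) = 0.75 × (1 − 0.182927) = 0.612805.
Expected differing sites = pL ≈ 0.612805 × 1474 = 903.27457 ≈ 903.

903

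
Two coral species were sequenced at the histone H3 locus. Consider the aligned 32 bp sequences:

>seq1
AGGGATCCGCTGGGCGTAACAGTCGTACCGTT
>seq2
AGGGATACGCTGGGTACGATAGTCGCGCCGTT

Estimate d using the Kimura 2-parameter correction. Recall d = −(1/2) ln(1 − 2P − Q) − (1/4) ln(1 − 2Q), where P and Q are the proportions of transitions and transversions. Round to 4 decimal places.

0.3324

Of 32 sites, 7 differences are transitions and 1 are transversions, so P = 7/32 = 0.21875 and Q = 1/32 = 0.03125.
Under the Kimura two-parameter model, d = −½ ln(1 − 2P − Q) − ¼ ln(1 − 2Q).
1 − 2P − Q = 0.53125, giving −½ ln(0.53125) = 0.316261.
1 − 2Q = 0.9375, giving −¼ ln(0.9375) = 0.016135.
d = 0.316261 + 0.016135 = 0.332396.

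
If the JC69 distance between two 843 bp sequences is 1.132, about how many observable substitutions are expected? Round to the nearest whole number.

Invert JC69: p = (3/4)(1 − e^(−4d/3)) = 0.75 × (1 − e^(-1.509333)) = 0.75 × (1 − 0.221057) = 0.584207.
Expected differing sites = pL ≈ 0.584207 × 843 = 492.486501 ≈ 492.

492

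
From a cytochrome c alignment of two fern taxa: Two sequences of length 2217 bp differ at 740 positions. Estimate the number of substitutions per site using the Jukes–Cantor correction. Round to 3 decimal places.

p = 740/2217 ≈ 0.333784.
d = −(3/4) ln(1 − 4p/3) = −0.75 ln(1 − 0.445045) = −0.75 ln(0.554955)
  = −0.75 × (-0.588868) = 0.441651 substitutions/site.

0.442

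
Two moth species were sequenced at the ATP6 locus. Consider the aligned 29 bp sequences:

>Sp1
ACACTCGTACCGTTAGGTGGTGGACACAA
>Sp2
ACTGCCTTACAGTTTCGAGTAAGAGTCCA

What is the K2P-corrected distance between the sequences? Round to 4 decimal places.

Of 29 sites, 2 differences are transitions and 12 are transversions, so P = 2/29 ≈ 0.068966 and Q = 12/29 ≈ 0.413793.
Under the Kimura two-parameter model, d = −½ ln(1 − 2P − Q) − ¼ ln(1 − 2Q).
1 − 2P − Q = 0.448275, giving −½ ln(0.448275) = 0.401174.
1 − 2Q = 0.172414, giving −¼ ln(0.172414) = 0.439464.
d = 0.401174 + 0.439464 = 0.840638.

0.8406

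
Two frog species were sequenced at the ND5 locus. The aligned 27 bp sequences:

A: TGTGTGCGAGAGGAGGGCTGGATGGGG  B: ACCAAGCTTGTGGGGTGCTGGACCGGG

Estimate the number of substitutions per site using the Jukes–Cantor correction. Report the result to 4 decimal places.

0.6735

The sequences differ at 12 of 27 sites, so p = 12/27 ≈ 0.444444.
d = −(3/4) ln(1 − 4p/3) = −0.75 ln(1 − 0.592592) = −0.75 ln(0.407408)
  = −0.75 × (-0.897940) = 0.673455 substitutions/site.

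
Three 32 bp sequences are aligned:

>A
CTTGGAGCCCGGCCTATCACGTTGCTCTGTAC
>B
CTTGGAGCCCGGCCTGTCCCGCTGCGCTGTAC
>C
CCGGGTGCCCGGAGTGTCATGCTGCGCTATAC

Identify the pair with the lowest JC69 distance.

A and B

A–B: 4/32 differ, p = 0.125, d = 0.137.
A–C: 10/32 differ, p = 0.313, d = 0.404.
B–C: 8/32 differ, p = 0.250, d = 0.304.
The smallest distance is between A and B.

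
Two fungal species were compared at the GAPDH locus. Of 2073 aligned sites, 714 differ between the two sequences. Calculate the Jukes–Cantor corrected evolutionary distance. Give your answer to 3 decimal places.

p = 714/2073 ≈ 0.344428.
d = −(3/4) ln(1 − 4p/3) = −0.75 ln(1 − 0.459237) = −0.75 ln(0.540763)
  = −0.75 × (-0.614774) = 0.461081 substitutions/site.

0.461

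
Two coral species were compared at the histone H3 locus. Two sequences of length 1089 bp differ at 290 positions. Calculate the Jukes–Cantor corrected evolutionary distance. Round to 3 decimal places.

p = 290/1089 ≈ 0.266299.
d = −(3/4) ln(1 − 4p/3) = −0.75 ln(1 − 0.355065) = −0.75 ln(0.644935)
  = −0.75 × (-0.438606) = 0.328955 substitutions/site.

0.329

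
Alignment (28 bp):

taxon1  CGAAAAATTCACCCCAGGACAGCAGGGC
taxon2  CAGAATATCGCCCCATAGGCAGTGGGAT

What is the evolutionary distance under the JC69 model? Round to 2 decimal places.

0.82

The sequences differ at 14 of 28 sites, so p = 14/28 = 0.5.
d = −(3/4) ln(1 − 4p/3) = −0.75 ln(1 − 0.666667) = −0.75 ln(0.333333)
  = −0.75 × (-1.098613) = 0.823960 substitutions/site.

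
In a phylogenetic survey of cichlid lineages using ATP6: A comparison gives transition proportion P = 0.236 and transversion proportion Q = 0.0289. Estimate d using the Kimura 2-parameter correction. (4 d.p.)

0.3624

Under the Kimura two-parameter model, d = −½ ln(1 − 2P − Q) − ¼ ln(1 − 2Q).
1 − 2P − Q = 0.4991, giving −½ ln(0.4991) = 0.347474.
1 − 2Q = 0.9422, giving −¼ ln(0.9422) = 0.014884.
d = 0.347474 + 0.014884 = 0.362358.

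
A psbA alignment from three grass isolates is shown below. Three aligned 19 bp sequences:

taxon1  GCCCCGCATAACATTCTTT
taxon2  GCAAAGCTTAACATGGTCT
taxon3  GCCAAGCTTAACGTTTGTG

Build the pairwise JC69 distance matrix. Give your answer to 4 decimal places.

taxon1–taxon2: 7/19 sites differ → p ≈ 0.368421, d = −0.75 ln(1 − 0.491228) = 0.506816 ≈ 0.5068.
taxon1–taxon3: 7/19 sites differ → p ≈ 0.368421, d = −0.75 ln(1 − 0.491228) = 0.506816 ≈ 0.5068.
taxon2–taxon3: 7/19 sites differ → p ≈ 0.368421, d = −0.75 ln(1 − 0.491228) = 0.506816 ≈ 0.5068.

d(taxon1,taxon2) = 0.5068, d(taxon1,taxon3) = 0.5068, d(taxon2,taxon3) = 0.5068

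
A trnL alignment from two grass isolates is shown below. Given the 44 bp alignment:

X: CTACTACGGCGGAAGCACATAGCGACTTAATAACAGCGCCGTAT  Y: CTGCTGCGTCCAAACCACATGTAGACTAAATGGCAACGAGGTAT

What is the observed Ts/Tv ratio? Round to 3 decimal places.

Transitions are A↔G and C↔T; transversions are all other mismatches.
Transitions: 7. Transversions: 8.
R = 7/8 = 0.875.

0.875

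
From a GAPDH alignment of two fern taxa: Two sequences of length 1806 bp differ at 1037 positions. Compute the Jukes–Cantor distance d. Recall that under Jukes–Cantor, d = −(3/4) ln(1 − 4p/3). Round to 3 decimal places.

p = 1037/1806 ≈ 0.574197.
d = −(3/4) ln(1 − 4p/3) = −0.75 ln(1 − 0.765596) = −0.75 ln(0.234404)
  = −0.75 × (-1.450709) = 1.088032 substitutions/site.

1.088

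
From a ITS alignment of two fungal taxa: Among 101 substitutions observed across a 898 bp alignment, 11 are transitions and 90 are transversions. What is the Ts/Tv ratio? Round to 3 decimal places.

0.122

R = 11/90 = 0.122222… ≈ 0.122 (to 3 d.p.).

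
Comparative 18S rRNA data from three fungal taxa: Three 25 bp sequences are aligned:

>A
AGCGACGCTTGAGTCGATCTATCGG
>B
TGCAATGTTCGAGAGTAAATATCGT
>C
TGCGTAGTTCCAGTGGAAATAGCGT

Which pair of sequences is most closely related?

B and C

A–B: 11/25 differ, p = 0.440, d = 0.663.
A–C: 11/25 differ, p = 0.440, d = 0.663.
B–C: 7/25 differ, p = 0.280, d = 0.351.
The smallest distance is between B and C.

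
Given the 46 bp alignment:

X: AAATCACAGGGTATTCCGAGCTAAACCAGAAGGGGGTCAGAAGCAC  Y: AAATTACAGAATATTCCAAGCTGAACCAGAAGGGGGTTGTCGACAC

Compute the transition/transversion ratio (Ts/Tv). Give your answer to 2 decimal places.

Transitions are A↔G and C↔T; transversions are all other mismatches.
Transitions: 9. Transversions: 2.
R = 9/2 = 4.50.

4.50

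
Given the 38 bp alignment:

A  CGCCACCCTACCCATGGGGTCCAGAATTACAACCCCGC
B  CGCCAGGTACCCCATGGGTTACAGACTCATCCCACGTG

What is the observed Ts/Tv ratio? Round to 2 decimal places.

0.23

Transitions are A↔G and C↔T; transversions are all other mismatches.
Transitions: 3. Transversions: 13.
R = 3/13 = 0.230769… ≈ 0.23 (to 2 d.p.).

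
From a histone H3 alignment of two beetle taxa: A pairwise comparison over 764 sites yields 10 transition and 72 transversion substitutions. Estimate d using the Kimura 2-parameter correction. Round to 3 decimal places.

0.116

P = 10/764 ≈ 0.013089 and Q = 72/764 ≈ 0.094241.
Under the Kimura two-parameter model, d = −½ ln(1 − 2P − Q) − ¼ ln(1 − 2Q).
1 − 2P − Q = 0.879581, giving −½ ln(0.879581) = 0.064155.
1 − 2Q = 0.811518, giving −¼ ln(0.811518) = 0.052212.
d = 0.064155 + 0.052212 = 0.116367.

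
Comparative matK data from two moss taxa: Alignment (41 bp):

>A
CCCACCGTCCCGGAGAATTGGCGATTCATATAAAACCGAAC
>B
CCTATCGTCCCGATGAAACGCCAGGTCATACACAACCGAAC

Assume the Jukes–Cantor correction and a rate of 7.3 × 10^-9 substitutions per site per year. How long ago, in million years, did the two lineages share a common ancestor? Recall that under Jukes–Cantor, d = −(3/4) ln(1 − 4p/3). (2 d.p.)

25.41

The sequences differ at 12 of 41 sites, so p = 12/41 ≈ 0.292683.
d = −(3/4) ln(1 − 4p/3) = −0.75 ln(1 − 0.390244) = −0.75 ln(0.609756)
  = −0.75 × (-0.494696) = 0.371022 substitutions/site.
Under a molecular clock d = 2μt, so t = d/(2μ) = 0.371022 / (2 × 7.3 × 10^-9) = 25.41 million years.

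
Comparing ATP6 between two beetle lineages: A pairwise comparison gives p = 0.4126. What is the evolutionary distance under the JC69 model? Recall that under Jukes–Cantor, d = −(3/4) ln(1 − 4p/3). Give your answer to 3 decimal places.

0.599

d = −(3/4) ln(1 − 4p/3) = −0.75 ln(1 − 0.550133) = −0.75 ln(0.449867)
  = −0.75 × (-0.798803) = 0.599102 substitutions/site.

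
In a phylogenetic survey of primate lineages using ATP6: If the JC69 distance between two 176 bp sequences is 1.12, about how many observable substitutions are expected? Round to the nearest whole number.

102

Invert JC69: p = (3/4)(1 − e^(−4d/3)) = 0.75 × (1 − e^(-1.493333)) = 0.75 × (1 − 0.224623) = 0.581533.
Expected differing sites = pL ≈ 0.581533 × 176 = 102.349808 ≈ 102.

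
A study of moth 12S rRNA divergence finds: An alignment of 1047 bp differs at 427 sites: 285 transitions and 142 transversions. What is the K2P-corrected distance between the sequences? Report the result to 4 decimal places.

P = 285/1047 ≈ 0.272206 and Q = 142/1047 ≈ 0.135626.
Under the Kimura two-parameter model, d = −½ ln(1 − 2P − Q) − ¼ ln(1 − 2Q).
1 − 2P − Q = 0.319962, giving −½ ln(0.319962) = 0.569777.
1 − 2Q = 0.728748, giving −¼ ln(0.728748) = 0.079107.
d = 0.569777 + 0.079107 = 0.648884.

0.6489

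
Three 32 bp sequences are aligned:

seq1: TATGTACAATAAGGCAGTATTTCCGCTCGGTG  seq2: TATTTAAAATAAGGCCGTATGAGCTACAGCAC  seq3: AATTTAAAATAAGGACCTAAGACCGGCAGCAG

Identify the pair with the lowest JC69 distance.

seq1–seq2: 13/32 differ, p = 0.406, d = 0.585.
seq1–seq3: 14/32 differ, p = 0.438, d = 0.657.
seq2–seq3: 8/32 differ, p = 0.250, d = 0.304.
The smallest distance is between seq2 and seq3.

seq2 and seq3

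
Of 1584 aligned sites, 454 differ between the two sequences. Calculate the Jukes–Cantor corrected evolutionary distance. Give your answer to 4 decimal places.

0.3611

p = 454/1584 ≈ 0.286616.
d = −(3/4) ln(1 − 4p/3) = −0.75 ln(1 − 0.382155) = −0.75 ln(0.617845)
  = −0.75 × (-0.481518) = 0.361139 substitutions/site.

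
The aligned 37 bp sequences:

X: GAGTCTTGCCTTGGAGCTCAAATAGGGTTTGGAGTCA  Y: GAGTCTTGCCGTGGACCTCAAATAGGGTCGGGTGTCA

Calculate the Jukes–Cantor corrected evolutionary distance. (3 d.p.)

The sequences differ at 5 of 37 sites (11, 16, 29, 30, 33), so p = 5/37 ≈ 0.135135.
d = −(3/4) ln(1 − 4p/3) = −0.75 ln(1 − 0.18018) = −0.75 ln(0.81982)
  = −0.75 × (-0.198670) = 0.149003 substitutions/site.

0.149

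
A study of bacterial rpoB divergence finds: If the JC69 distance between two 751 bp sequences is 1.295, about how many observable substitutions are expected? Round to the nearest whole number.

463

Invert JC69: p = (3/4)(1 − e^(−4d/3)) = 0.75 × (1 − e^(-1.726667)) = 0.75 × (1 − 0.177876) = 0.616593.
Expected differing sites = pL ≈ 0.616593 × 751 = 463.061343 ≈ 463.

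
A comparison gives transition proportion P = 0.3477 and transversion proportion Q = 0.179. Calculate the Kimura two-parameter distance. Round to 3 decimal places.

Under the Kimura two-parameter model, d = −½ ln(1 − 2P − Q) − ¼ ln(1 − 2Q).
1 − 2P − Q = 0.1256, giving −½ ln(0.1256) = 1.037327.
1 − 2Q = 0.642, giving −¼ ln(0.642) = 0.110792.
d = 1.037327 + 0.110792 = 1.148119.

1.148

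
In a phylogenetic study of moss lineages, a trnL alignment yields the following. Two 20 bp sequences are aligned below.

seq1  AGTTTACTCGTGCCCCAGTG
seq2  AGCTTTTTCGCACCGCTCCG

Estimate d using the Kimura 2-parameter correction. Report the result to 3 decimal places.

Of 20 sites, 5 differences are transitions and 4 are transversions, so P = 5/20 = 0.25 and Q = 4/20 = 0.2.
Under the Kimura two-parameter model, d = −½ ln(1 − 2P − Q) − ¼ ln(1 − 2Q).
1 − 2P − Q = 0.3, giving −½ ln(0.3) = 0.601986.
1 − 2Q = 0.6, giving −¼ ln(0.6) = 0.127706.
d = 0.601986 + 0.127706 = 0.729692.

0.730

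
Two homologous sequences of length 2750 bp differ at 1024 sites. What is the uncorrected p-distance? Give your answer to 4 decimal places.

0.3724

p = 1024/2750 = 0.372363… ≈ 0.3724 (to 4 d.p.).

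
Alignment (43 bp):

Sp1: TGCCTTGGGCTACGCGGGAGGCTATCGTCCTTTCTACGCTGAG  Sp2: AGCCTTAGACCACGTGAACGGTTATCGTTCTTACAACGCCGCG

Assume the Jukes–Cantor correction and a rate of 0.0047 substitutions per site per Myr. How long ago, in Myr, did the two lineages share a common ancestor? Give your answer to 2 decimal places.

45.43

The sequences differ at 14 of 43 sites, so p = 14/43 ≈ 0.325581.
d = −(3/4) ln(1 − 4p/3) = −0.75 ln(1 − 0.434108) = −0.75 ln(0.565892)
  = −0.75 × (-0.569352) = 0.427014 substitutions/site.
Under a molecular clock d = 2μt, so t = d/(2μ) = 0.427014 / (2 × 0.0047) = 45.43 Myr.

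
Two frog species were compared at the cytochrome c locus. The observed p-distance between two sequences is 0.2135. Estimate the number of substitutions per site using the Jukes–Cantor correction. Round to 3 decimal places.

d = −(3/4) ln(1 − 4p/3) = −0.75 ln(1 − 0.284667) = −0.75 ln(0.715333)
  = −0.75 × (-0.335007) = 0.251255 substitutions/site.

0.251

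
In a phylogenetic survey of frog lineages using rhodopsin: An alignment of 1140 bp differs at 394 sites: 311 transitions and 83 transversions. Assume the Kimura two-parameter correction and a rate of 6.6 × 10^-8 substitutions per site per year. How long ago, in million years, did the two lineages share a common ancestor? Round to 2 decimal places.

3.95

P = 311/1140 ≈ 0.272807 and Q = 83/1140 ≈ 0.072807.
Under the Kimura two-parameter model, d = −½ ln(1 − 2P − Q) − ¼ ln(1 − 2Q).
1 − 2P − Q = 0.381579, giving −½ ln(0.381579) = 0.481719.
1 − 2Q = 0.854386, giving −¼ ln(0.854386) = 0.039343.
d = 0.481719 + 0.039343 = 0.521062.
Under a molecular clock d = 2μt, so t = d/(2μ) = 0.521062 / (2 × 6.6 × 10^-8) = 3.95 million years.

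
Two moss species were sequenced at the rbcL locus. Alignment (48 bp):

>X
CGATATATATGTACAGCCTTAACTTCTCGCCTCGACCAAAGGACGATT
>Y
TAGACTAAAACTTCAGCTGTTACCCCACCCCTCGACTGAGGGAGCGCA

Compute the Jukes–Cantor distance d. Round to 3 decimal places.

0.824

The sequences differ at 24 of 48 sites, so p = 24/48 = 0.5.
d = −(3/4) ln(1 − 4p/3) = −0.75 ln(1 − 0.666667) = −0.75 ln(0.333333)
  = −0.75 × (-1.098613) = 0.823960 substitutions/site.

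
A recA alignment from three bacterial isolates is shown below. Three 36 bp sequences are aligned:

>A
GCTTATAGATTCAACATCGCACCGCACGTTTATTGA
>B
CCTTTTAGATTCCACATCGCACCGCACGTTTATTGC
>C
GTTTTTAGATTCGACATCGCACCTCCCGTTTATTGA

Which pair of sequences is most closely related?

A–B: 4/36 differ, p = 0.111, d = 0.120.
A–C: 5/36 differ, p = 0.139, d = 0.154.
B–C: 6/36 differ, p = 0.167, d = 0.188.
The smallest distance is between A and B.

A and B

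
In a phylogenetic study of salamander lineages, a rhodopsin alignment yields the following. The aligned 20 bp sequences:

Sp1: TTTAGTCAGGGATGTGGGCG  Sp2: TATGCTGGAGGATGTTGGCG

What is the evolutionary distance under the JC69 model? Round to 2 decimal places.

0.47

The sequences differ at 7 of 20 sites (2, 4, 5, 7, 8, 9, 16), so p = 7/20 = 0.35.
d = −(3/4) ln(1 − 4p/3) = −0.75 ln(1 − 0.466667) = −0.75 ln(0.533333)
  = −0.75 × (-0.628609) = 0.471457 substitutions/site.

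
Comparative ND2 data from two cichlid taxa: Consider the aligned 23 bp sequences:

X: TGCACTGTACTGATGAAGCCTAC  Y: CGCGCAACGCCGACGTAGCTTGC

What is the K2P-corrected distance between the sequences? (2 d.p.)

1.07

Of 23 sites, 9 differences are transitions and 2 are transversions, so P = 9/23 ≈ 0.391304 and Q = 2/23 ≈ 0.086957.
Under the Kimura two-parameter model, d = −½ ln(1 − 2P − Q) − ¼ ln(1 − 2Q).
1 − 2P − Q = 0.130435, giving −½ ln(0.130435) = 1.018440.
1 − 2Q = 0.826086, giving −¼ ln(0.826086) = 0.047764.
d = 1.018440 + 0.047764 = 1.066204.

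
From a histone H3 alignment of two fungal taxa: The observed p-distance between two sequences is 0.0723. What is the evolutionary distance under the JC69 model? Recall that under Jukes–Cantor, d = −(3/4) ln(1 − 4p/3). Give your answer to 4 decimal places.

d = −(3/4) ln(1 − 4p/3) = −0.75 ln(1 − 0.0964) = −0.75 ln(0.9036)
  = −0.75 × (-0.101368) = 0.076026 substitutions/site.

0.0760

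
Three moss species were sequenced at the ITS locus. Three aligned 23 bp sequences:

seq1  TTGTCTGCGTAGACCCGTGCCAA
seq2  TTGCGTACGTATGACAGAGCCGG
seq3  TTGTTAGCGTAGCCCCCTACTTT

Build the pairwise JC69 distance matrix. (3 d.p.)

seq1–seq2: 10/23 sites differ → p ≈ 0.434783, d = −0.75 ln(1 − 0.579711) = 0.650110 ≈ 0.650.
seq1–seq3: 8/23 sites differ → p ≈ 0.347826, d = −0.75 ln(1 − 0.463768) = 0.467391 ≈ 0.467.
seq2–seq3: 14/23 sites differ → p ≈ 0.608696, d = −0.75 ln(1 − 0.811595) = 1.251871 ≈ 1.252.

d(seq1,seq2) = 0.650, d(seq1,seq3) = 0.467, d(seq2,seq3) = 1.252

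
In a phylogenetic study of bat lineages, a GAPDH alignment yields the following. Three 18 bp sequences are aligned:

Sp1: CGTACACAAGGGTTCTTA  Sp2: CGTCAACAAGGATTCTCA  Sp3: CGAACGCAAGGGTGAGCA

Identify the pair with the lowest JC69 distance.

Sp1–Sp2: 4/18 differ, p = 0.222, d = 0.264.
Sp1–Sp3: 6/18 differ, p = 0.333, d = 0.441.
Sp2–Sp3: 8/18 differ, p = 0.444, d = 0.673.
The smallest distance is between Sp1 and Sp2.

Sp1 and Sp2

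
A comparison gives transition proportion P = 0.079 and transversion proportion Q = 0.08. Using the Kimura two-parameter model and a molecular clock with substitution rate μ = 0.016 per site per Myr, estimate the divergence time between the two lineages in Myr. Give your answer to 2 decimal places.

5.61

Under the Kimura two-parameter model, d = −½ ln(1 − 2P − Q) − ¼ ln(1 − 2Q).
1 − 2P − Q = 0.762, giving −½ ln(0.762) = 0.135904.
1 − 2Q = 0.84, giving −¼ ln(0.84) = 0.043588.
d = 0.135904 + 0.043588 = 0.179492.
Under a molecular clock d = 2μt, so t = d/(2μ) = 0.179492 / (2 × 0.016) = 5.61 Myr.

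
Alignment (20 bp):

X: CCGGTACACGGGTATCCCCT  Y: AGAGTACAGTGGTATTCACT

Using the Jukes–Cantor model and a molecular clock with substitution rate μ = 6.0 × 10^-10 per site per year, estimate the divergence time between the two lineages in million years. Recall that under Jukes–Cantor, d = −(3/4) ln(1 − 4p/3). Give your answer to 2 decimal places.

The sequences differ at 7 of 20 sites (1, 2, 3, 9, 10, 16, 18), so p = 7/20 = 0.35.
d = −(3/4) ln(1 − 4p/3) = −0.75 ln(1 − 0.466667) = −0.75 ln(0.533333)
  = −0.75 × (-0.628609) = 0.471457 substitutions/site.
Under a molecular clock d = 2μt, so t = d/(2μ) = 0.471457 / (2 × 6.0 × 10^-10) = 392.88 million years.

392.88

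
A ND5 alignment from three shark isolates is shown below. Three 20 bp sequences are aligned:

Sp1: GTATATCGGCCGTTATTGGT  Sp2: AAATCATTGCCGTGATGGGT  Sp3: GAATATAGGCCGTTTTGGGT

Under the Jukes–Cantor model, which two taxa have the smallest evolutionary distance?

Sp1–Sp2: 8/20 differ, p = 0.400, d = 0.572.
Sp1–Sp3: 4/20 differ, p = 0.200, d = 0.233.
Sp2–Sp3: 7/20 differ, p = 0.350, d = 0.471.
The smallest distance is between Sp1 and Sp3.

Sp1 and Sp3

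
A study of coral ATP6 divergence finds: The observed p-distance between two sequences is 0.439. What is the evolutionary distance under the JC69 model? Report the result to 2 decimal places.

d = −(3/4) ln(1 − 4p/3) = −0.75 ln(1 − 0.585333) = −0.75 ln(0.414667)
  = −0.75 × (-0.880279) = 0.660209 substitutions/site.

0.66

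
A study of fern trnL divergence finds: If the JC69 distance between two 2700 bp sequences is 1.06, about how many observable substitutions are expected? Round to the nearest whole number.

Invert JC69: p = (3/4)(1 − e^(−4d/3)) = 0.75 × (1 − e^(-1.413333)) = 0.75 × (1 − 0.243331) = 0.567502.
Expected differing sites = pL ≈ 0.567502 × 2700 = 1532.2554 ≈ 1532.

1532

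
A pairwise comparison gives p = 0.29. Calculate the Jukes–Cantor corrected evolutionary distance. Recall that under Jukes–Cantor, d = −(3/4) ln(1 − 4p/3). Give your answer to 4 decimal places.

d = −(3/4) ln(1 − 4p/3) = −0.75 ln(1 − 0.386667) = −0.75 ln(0.613333)
  = −0.75 × (-0.488847) = 0.366635 substitutions/site.

0.3666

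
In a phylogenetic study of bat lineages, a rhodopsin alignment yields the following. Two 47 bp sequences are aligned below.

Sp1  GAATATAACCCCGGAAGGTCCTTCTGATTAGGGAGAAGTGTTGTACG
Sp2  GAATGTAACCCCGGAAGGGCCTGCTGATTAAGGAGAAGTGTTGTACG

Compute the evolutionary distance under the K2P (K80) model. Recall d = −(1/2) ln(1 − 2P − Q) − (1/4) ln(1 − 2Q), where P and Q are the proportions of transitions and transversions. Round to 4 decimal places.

Of 47 sites, 2 differences are transitions and 2 are transversions, so P = 2/47 ≈ 0.042553 and Q = 2/47 ≈ 0.042553.
Under the Kimura two-parameter model, d = −½ ln(1 − 2P − Q) − ¼ ln(1 − 2Q).
1 − 2P − Q = 0.872341, giving −½ ln(0.872341) = 0.068287.
1 − 2Q = 0.914894, giving −¼ ln(0.914894) = 0.022237.
d = 0.068287 + 0.022237 = 0.090524.

0.0905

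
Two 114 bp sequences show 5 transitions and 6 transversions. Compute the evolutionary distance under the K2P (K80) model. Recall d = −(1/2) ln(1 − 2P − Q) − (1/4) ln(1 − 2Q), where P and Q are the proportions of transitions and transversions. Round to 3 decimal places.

P = 5/114 ≈ 0.04386 and Q = 6/114 ≈ 0.052632.
Under the Kimura two-parameter model, d = −½ ln(1 − 2P − Q) − ¼ ln(1 − 2Q).
1 − 2P − Q = 0.859648, giving −½ ln(0.859648) = 0.075616.
1 − 2Q = 0.894736, giving −¼ ln(0.894736) = 0.027807.
d = 0.075616 + 0.027807 = 0.103423.

0.103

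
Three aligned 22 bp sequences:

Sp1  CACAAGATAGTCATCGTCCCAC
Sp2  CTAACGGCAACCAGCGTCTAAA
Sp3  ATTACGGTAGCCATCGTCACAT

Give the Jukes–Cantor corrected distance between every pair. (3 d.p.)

d(Sp1,Sp2) = 0.824, d(Sp1,Sp3) = 0.497, d(Sp2,Sp3) = 0.497

Sp1–Sp2: 11/22 sites differ → p = 0.5, d = −0.75 ln(1 − 0.666667) = 0.823960 ≈ 0.824.
Sp1–Sp3: 8/22 sites differ → p ≈ 0.363636, d = −0.75 ln(1 − 0.484848) = 0.497470 ≈ 0.497.
Sp2–Sp3: 8/22 sites differ → p ≈ 0.363636, d = −0.75 ln(1 − 0.484848) = 0.497470 ≈ 0.497.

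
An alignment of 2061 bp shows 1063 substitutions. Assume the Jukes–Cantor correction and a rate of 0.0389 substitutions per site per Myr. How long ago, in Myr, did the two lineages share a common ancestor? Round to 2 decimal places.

11.22

p = 1063/2061 ≈ 0.515769.
d = −(3/4) ln(1 − 4p/3) = −0.75 ln(1 − 0.687692) = −0.75 ln(0.312308)
  = −0.75 × (-1.163765) = 0.872824 substitutions/site.
Under a molecular clock d = 2μt, so t = d/(2μ) = 0.872824 / (2 × 0.0389) = 11.22 Myr.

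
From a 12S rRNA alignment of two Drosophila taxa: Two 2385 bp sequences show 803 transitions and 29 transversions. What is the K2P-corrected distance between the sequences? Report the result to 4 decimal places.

0.5846

P = 803/2385 ≈ 0.336688 and Q = 29/2385 ≈ 0.012159.
Under the Kimura two-parameter model, d = −½ ln(1 − 2P − Q) − ¼ ln(1 − 2Q).
1 − 2P − Q = 0.314465, giving −½ ln(0.314465) = 0.578441.
1 − 2Q = 0.975682, giving −¼ ln(0.975682) = 0.006155.
d = 0.578441 + 0.006155 = 0.584596.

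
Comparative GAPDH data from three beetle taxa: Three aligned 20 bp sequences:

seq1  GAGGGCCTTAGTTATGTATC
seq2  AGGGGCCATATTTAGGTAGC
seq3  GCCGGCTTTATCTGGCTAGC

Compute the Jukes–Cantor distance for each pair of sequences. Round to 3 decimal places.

d(seq1,seq2) = 0.383, d(seq1,seq3) = 0.687, d(seq2,seq3) = 0.572

seq1–seq2: 6/20 sites differ → p = 0.3, d = −0.75 ln(1 − 0.4) = 0.383119 ≈ 0.383.
seq1–seq3: 9/20 sites differ → p = 0.45, d = −0.75 ln(1 − 0.6) = 0.687218 ≈ 0.687.
seq2–seq3: 8/20 sites differ → p = 0.4, d = −0.75 ln(1 − 0.533333) = 0.571605 ≈ 0.572.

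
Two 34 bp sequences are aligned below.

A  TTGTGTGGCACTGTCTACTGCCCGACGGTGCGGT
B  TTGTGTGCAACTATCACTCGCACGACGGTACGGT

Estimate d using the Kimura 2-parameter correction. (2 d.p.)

0.33

Of 34 sites, 4 differences are transitions and 5 are transversions, so P = 4/34 ≈ 0.117647 and Q = 5/34 ≈ 0.147059.
Under the Kimura two-parameter model, d = −½ ln(1 − 2P − Q) − ¼ ln(1 − 2Q).
1 − 2P − Q = 0.617647, giving −½ ln(0.617647) = 0.240919.
1 − 2Q = 0.705882, giving −¼ ln(0.705882) = 0.087077.
d = 0.240919 + 0.087077 = 0.327996.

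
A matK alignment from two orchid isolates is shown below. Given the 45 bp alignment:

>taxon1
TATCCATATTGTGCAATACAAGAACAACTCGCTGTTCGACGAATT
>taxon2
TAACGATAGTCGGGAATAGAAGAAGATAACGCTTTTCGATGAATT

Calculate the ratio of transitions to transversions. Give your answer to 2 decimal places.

Transitions are A↔G and C↔T; transversions are all other mismatches.
Transitions: 1. Transversions: 12.
R = 1/12 = 0.083333… ≈ 0.08 (to 2 d.p.).

0.08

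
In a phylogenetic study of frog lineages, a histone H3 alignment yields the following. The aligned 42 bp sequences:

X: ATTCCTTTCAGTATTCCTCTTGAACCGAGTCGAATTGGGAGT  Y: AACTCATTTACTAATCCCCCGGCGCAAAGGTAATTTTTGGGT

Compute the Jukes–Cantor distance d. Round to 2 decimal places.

0.82

The sequences differ at 21 of 42 sites, so p = 21/42 = 0.5.
d = −(3/4) ln(1 − 4p/3) = −0.75 ln(1 − 0.666667) = −0.75 ln(0.333333)
  = −0.75 × (-1.098613) = 0.823960 substitutions/site.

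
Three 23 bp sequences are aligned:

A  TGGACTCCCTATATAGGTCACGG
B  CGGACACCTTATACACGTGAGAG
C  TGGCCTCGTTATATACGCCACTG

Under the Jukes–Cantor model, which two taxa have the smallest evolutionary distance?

A–B: 8/23 differ, p = 0.348, d = 0.467.
A–C: 6/23 differ, p = 0.261, d = 0.321.
B–C: 9/23 differ, p = 0.391, d = 0.553.
The smallest distance is between A and C.

A and C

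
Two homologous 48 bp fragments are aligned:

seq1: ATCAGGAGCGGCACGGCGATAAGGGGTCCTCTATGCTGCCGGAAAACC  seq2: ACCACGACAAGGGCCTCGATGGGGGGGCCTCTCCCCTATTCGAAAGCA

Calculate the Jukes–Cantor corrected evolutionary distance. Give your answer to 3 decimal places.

0.657

The sequences differ at 21 of 48 sites, so p = 21/48 = 0.4375.
d = −(3/4) ln(1 − 4p/3) = −0.75 ln(1 − 0.583333) = −0.75 ln(0.416667)
  = −0.75 × (-0.875468) = 0.656601 substitutions/site.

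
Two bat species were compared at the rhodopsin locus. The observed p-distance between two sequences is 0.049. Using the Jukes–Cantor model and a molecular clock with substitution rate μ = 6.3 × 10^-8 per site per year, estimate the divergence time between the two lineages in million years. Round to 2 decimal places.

0.40

d = −(3/4) ln(1 − 4p/3) = −0.75 ln(1 − 0.065333) = −0.75 ln(0.934667)
  = −0.75 × (-0.067565) = 0.050674 substitutions/site.
Under a molecular clock d = 2μt, so t = d/(2μ) = 0.050674 / (2 × 6.3 × 10^-8) = 0.40 million years.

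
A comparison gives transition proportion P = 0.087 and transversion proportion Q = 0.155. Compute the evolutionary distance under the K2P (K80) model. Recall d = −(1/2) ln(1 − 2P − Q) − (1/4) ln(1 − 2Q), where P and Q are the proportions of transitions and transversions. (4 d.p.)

Under the Kimura two-parameter model, d = −½ ln(1 − 2P − Q) − ¼ ln(1 − 2Q).
1 − 2P − Q = 0.671, giving −½ ln(0.671) = 0.199493.
1 − 2Q = 0.69, giving −¼ ln(0.69) = 0.092766.
d = 0.199493 + 0.092766 = 0.292259.

0.2923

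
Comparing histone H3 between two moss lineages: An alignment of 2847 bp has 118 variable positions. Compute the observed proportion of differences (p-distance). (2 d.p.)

0.04

p = 118/2847 = 0.041447… ≈ 0.04 (to 2 d.p.).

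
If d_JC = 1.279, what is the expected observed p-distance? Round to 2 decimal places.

0.61

p = (3/4)(1 − e^(−4d/3)) = 0.75 × (1 − e^(-1.705333)) = 0.75 × (1 − 0.181712) = 0.613716.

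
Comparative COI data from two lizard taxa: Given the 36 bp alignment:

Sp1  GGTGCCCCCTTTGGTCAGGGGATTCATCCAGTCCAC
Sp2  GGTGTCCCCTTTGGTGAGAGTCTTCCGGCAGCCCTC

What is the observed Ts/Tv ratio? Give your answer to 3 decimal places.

0.429

Transitions are A↔G and C↔T; transversions are all other mismatches.
Transitions: 3. Transversions: 7.
R = 3/7 = 0.428571… ≈ 0.429 (to 3 d.p.).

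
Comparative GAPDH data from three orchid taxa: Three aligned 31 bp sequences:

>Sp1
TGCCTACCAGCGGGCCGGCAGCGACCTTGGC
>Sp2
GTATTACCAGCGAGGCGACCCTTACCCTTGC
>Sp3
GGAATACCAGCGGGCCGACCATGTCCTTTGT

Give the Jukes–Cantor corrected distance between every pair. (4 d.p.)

d(Sp1,Sp2) = 0.6143, d(Sp1,Sp3) = 0.4217, d(Sp2,Sp3) = 0.3672

Sp1–Sp2: 13/31 sites differ → p ≈ 0.419355, d = −0.75 ln(1 − 0.55914) = 0.614271 ≈ 0.6143.
Sp1–Sp3: 10/31 sites differ → p ≈ 0.322581, d = −0.75 ln(1 − 0.430108) = 0.421731 ≈ 0.4217.
Sp2–Sp3: 9/31 sites differ → p ≈ 0.290323, d = −0.75 ln(1 − 0.387097) = 0.367161 ≈ 0.3672.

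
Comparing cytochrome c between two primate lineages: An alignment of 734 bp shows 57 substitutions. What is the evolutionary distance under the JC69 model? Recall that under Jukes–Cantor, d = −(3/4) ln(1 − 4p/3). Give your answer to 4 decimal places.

0.0820

p = 57/734 ≈ 0.077657.
d = −(3/4) ln(1 − 4p/3) = −0.75 ln(1 − 0.103543) = −0.75 ln(0.896457)
  = −0.75 × (-0.109305) = 0.081979 substitutions/site.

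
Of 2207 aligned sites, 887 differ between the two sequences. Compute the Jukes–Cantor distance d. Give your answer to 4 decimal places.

p = 887/2207 ≈ 0.401903.
d = −(3/4) ln(1 − 4p/3) = −0.75 ln(1 − 0.535871) = −0.75 ln(0.464129)
  = −0.75 × (-0.767593) = 0.575695 substitutions/site.

0.5757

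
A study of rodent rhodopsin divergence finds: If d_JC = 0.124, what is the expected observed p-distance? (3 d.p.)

0.114

p = (3/4)(1 − e^(−4d/3)) = 0.75 × (1 − e^(-0.165333)) = 0.75 × (1 − 0.847611) = 0.114292.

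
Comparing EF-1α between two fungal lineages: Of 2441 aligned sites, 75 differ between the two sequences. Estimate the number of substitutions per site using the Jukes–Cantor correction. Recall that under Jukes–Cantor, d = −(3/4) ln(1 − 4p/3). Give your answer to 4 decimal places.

0.0314

p = 75/2441 ≈ 0.030725.
d = −(3/4) ln(1 − 4p/3) = −0.75 ln(1 − 0.040967) = −0.75 ln(0.959033)
  = −0.75 × (-0.041830) = 0.031373 substitutions/site.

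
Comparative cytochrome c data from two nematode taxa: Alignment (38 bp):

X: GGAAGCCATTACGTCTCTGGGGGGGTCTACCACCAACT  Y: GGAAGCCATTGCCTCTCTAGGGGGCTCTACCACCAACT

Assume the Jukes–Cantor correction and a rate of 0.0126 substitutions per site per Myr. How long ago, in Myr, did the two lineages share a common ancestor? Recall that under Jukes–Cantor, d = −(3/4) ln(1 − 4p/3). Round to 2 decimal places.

The sequences differ at 4 of 38 sites (11, 13, 19, 25), so p = 4/38 ≈ 0.105263.
d = −(3/4) ln(1 − 4p/3) = −0.75 ln(1 − 0.140351) = −0.75 ln(0.859649)
  = −0.75 × (-0.151231) = 0.113423 substitutions/site.
Under a molecular clock d = 2μt, so t = d/(2μ) = 0.113423 / (2 × 0.0126) = 4.50 Myr.

4.50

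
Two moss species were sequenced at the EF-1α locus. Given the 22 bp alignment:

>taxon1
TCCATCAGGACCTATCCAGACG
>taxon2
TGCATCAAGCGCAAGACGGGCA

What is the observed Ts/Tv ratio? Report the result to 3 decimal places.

Transitions are A↔G and C↔T; transversions are all other mismatches.
Transitions: 4. Transversions: 6.
R = 4/6 = 0.666666… ≈ 0.667 (to 3 d.p.).

0.667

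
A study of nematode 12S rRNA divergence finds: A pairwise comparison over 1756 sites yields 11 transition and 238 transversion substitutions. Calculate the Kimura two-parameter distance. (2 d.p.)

0.16

P = 11/1756 ≈ 0.006264 and Q = 238/1756 ≈ 0.135535.
Under the Kimura two-parameter model, d = −½ ln(1 − 2P − Q) − ¼ ln(1 − 2Q).
1 − 2P − Q = 0.851937, giving −½ ln(0.851937) = 0.080121.
1 − 2Q = 0.72893, giving −¼ ln(0.72893) = 0.079044.
d = 0.080121 + 0.079044 = 0.159165.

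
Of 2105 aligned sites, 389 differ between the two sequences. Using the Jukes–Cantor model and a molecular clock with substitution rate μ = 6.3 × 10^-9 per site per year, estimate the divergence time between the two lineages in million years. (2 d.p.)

p = 389/2105 ≈ 0.184798.
d = −(3/4) ln(1 − 4p/3) = −0.75 ln(1 − 0.246397) = −0.75 ln(0.753603)
  = −0.75 × (-0.282890) = 0.212168 substitutions/site.
Under a molecular clock d = 2μt, so t = d/(2μ) = 0.212168 / (2 × 6.3 × 10^-9) = 16.84 million years.

16.84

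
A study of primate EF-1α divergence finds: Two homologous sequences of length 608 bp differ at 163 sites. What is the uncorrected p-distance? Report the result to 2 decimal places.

p = 163/608 = 0.268092… ≈ 0.27 (to 2 d.p.).

0.27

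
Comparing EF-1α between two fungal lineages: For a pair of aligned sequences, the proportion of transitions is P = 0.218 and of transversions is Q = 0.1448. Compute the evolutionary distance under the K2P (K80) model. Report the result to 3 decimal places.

Under the Kimura two-parameter model, d = −½ ln(1 − 2P − Q) − ¼ ln(1 − 2Q).
1 − 2P − Q = 0.4192, giving −½ ln(0.4192) = 0.434704.
1 − 2Q = 0.7104, giving −¼ ln(0.7104) = 0.085482.
d = 0.434704 + 0.085482 = 0.520186.

0.520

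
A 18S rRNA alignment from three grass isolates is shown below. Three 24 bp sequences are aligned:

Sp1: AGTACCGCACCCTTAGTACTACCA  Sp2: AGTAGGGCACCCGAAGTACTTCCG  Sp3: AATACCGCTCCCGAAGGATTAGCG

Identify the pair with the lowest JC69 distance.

Sp1 and Sp2

Sp1–Sp2: 6/24 differ, p = 0.250, d = 0.304.
Sp1–Sp3: 8/24 differ, p = 0.333, d = 0.441.
Sp2–Sp3: 8/24 differ, p = 0.333, d = 0.441.
The smallest distance is between Sp1 and Sp2.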